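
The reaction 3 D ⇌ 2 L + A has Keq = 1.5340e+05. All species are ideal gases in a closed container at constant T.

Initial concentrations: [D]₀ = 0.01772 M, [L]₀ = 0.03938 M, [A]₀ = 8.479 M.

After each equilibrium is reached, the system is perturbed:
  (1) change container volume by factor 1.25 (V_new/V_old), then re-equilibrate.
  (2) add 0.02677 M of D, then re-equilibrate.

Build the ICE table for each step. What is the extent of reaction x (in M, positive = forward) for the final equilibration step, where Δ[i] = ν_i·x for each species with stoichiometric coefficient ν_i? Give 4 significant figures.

x = 0.008549 M

Q₀ = 2363 vs Keq = 1.5340e+05 ⇒ Q<K, forward
Step 1:
                    D           L           A
  init        0.01772     0.03938       8.479
  Δ           -0.0127    0.008466    0.004233
  eq         0.005021     0.04785       8.483
  solve Keq expr → x = 0.004233; check Q = 1.5340e+05
Then change container volume by factor 1.25 (V_new/V_old).
Step 2:
                    D           L           A
  init       0.004017     0.03828       6.787
  Δ                 0           0           0
  eq         0.004017     0.03828       6.787
  solve Keq expr → x = 0; check Q = 1.5340e+05
Then add 0.02677 M of D.
Step 3:
                    D           L           A
  init        0.03079     0.03828       6.787
  Δ          -0.02565      0.0171    0.008549
  eq          0.00514     0.05537       6.795
  solve Keq expr → x = 0.008549; check Q = 1.5340e+05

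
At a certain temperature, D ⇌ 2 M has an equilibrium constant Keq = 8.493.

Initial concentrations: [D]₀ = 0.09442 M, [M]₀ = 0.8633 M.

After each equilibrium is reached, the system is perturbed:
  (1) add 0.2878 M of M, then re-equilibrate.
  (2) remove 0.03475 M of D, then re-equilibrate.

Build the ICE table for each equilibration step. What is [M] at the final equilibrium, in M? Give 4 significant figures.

Q₀ = 7.893 vs Keq = 8.493 ⇒ Q<K, forward
Step 1:
                  D         M
  Initial   0.09442    0.8633
  Change  -0.004732  0.009465
  Equil     0.08969    0.8728
  solve Keq expr → x = 0.004732; check Q = 8.493
Then add 0.2878 M of M.
Step 2:
                  D         M
  Initial   0.08969     1.161
  Change    0.04517  -0.09035
  Equil      0.1349      1.07
  solve Keq expr → x = -0.04517; check Q = 8.493
Then remove 0.03475 M of D.
Step 3:
                  D         M
  Initial    0.1001      1.07
  Change    0.02327  -0.04655
  Equil      0.1234     1.024
  solve Keq expr → x = -0.02327; check Q = 8.493

[M]_eq = 1.024 M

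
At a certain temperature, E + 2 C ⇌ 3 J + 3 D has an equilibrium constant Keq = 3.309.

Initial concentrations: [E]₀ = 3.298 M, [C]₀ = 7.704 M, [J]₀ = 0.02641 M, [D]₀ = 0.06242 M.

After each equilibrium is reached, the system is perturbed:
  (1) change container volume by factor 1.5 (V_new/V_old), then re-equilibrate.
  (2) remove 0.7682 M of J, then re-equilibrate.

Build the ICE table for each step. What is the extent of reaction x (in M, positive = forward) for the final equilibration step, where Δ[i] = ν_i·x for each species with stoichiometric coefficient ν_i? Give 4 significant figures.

Q₀ = 2.2887e-11 vs Keq = 3.309 ⇒ Q<K, forward
Step 1:
                    E           C           J           D
  init          3.298       7.704     0.02641     0.06242
  Δ           -0.8446      -1.689       2.534       2.534
  eq            2.453       6.015        2.56       2.596
  solve Keq expr → x = 0.8446; check Q = 3.309
Then change container volume by factor 1.5 (V_new/V_old).
Step 2:
                    E           C           J           D
  init          1.636        4.01       1.707       1.731
  Δ           -0.1081     -0.2162      0.3243      0.3243
  eq            1.527       3.794       2.031       2.055
  solve Keq expr → x = 0.1081; check Q = 3.309
Then remove 0.7682 M of J.
Step 3:
                    E           C           J           D
  init          1.527       3.794       1.263       2.055
  Δ           -0.1179     -0.2357      0.3536      0.3536
  eq             1.41       3.558       1.617       2.409
  solve Keq expr → x = 0.1179; check Q = 3.309

x = 0.1179 M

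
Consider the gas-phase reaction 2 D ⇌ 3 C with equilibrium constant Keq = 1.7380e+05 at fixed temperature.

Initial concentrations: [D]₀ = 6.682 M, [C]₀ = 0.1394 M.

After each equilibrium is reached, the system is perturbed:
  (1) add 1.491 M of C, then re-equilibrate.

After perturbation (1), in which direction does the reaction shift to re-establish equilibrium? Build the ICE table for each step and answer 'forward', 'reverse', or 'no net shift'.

Q₀ = 6.0670e-05 vs Keq = 1.7380e+05 ⇒ Q<K, forward
Step 1:
                   D          C
  Initial      6.682     0.1394
  Change      -6.606      9.908
  Equil       0.0764      10.05
  solve Keq expr → x = 3.303; check Q = 1.7380e+05
Then add 1.491 M of C.
Step 2:
                   D          C
  Initial     0.0764      11.54
  Change      0.0173   -0.02596
  Equil       0.0937      11.51
  solve Keq expr → x = -0.008652; check Q = 1.7380e+05

Direction: reverse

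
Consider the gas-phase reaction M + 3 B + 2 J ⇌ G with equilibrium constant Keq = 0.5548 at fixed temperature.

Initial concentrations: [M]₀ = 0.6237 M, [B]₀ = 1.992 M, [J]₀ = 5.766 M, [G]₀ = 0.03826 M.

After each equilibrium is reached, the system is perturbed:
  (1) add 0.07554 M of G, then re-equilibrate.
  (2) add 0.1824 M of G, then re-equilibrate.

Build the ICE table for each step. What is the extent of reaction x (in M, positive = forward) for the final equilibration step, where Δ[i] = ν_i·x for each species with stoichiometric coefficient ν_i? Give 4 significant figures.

x = -0.0129 M

Q₀ = 2.3343e-04 vs Keq = 0.5548 ⇒ Q<K, forward
Step 1:
                    M           B           J           G
  I            0.6237       1.992       5.766     0.03826
  C           -0.4592      -1.378     -0.9184      0.4592
  E            0.1645      0.6144       4.848      0.4975
  solve Keq expr → x = 0.4592; check Q = 0.5548
Then add 0.07554 M of G.
Step 2:
                    M           B           J           G
  I            0.1645      0.6144       4.848       0.573
  C          0.006152     0.01846      0.0123   -0.006152
  E            0.1707      0.6329        4.86      0.5668
  solve Keq expr → x = -0.006152; check Q = 0.5548
Then add 0.1824 M of G.
Step 3:
                    M           B           J           G
  I            0.1707      0.6329        4.86      0.7492
  C            0.0129     0.03871     0.02581     -0.0129
  E            0.1836      0.6716       4.886      0.7363
  solve Keq expr → x = -0.0129; check Q = 0.5548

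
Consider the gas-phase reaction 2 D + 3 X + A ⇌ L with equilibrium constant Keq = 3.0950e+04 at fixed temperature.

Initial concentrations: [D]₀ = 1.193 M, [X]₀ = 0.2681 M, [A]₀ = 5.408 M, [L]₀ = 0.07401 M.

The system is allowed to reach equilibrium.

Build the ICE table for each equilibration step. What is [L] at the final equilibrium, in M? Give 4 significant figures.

Q₀ = 0.499 vs Keq = 3.0950e+04 ⇒ Q<K, forward
Step 1:
                   D          X          A          L
  init         1.193     0.2681      5.408    0.07401
  Δ          -0.1722    -0.2583   -0.08611    0.08611
  eq           1.021   0.009771      5.322     0.1601
  solve Keq expr → x = 0.08611; check Q = 3.0950e+04

[L]_eq = 0.1601 M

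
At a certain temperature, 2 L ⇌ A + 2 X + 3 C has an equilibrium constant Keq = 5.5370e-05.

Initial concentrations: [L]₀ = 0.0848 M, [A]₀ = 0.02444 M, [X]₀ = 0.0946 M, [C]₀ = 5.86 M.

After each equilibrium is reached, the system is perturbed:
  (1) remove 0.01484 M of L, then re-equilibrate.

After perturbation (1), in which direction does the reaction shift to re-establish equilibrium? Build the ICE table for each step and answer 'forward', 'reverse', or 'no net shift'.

Q₀ = 6.12 vs Keq = 5.5370e-05 ⇒ Q>K, reverse
Step 1:
                   L          A          X          C
  I           0.0848    0.02444     0.0946       5.86
  C          0.04888   -0.02444   -0.04888   -0.07331
  E           0.1337 2.4422e-06    0.04572      5.787
  solve Keq expr → x = -0.02444; check Q = 5.5370e-05
Then remove 0.01484 M of L.
Step 2:
                   L          A          X          C
  I           0.1188 2.4422e-06    0.04572      5.787
  C       1.0240e-06 -5.1202e-07 -1.0240e-06 -1.5361e-06
  E           0.1188 1.9302e-06    0.04572      5.787
  solve Keq expr → x = -5.1202e-07; check Q = 5.5370e-05

Direction: reverse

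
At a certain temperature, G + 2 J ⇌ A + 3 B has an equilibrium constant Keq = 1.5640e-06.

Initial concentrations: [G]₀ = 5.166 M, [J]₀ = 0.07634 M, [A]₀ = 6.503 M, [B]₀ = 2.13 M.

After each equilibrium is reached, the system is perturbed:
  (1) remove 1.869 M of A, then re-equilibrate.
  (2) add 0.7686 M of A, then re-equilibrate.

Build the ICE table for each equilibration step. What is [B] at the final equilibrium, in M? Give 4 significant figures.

[B]_eq = 0.01628 M

Q₀ = 2087 vs Keq = 1.5640e-06 ⇒ Q>K, reverse
Step 1:
                   G          J          A          B
  I            5.166    0.07634      6.503       2.13
  C           0.7049       1.41    -0.7049     -2.115
  E            5.871      1.486      5.798    0.01518
  solve Keq expr → x = -0.7049; check Q = 1.5640e-06
Then remove 1.869 M of A.
Step 2:
                   G          J          A          B
  I            5.871      1.486      3.929    0.01518
  C       -6.9663e-04  -0.001393 6.9663e-04    0.00209
  E             5.87      1.485       3.93    0.01727
  solve Keq expr → x = 6.9663e-04; check Q = 1.5640e-06
Then add 0.7686 M of A.
Step 3:
                   G          J          A          B
  I             5.87      1.485      4.698    0.01727
  C       3.3093e-04 6.6187e-04 -3.3093e-04 -9.9280e-04
  E            5.871      1.485      4.698    0.01628
  solve Keq expr → x = -3.3093e-04; check Q = 1.5640e-06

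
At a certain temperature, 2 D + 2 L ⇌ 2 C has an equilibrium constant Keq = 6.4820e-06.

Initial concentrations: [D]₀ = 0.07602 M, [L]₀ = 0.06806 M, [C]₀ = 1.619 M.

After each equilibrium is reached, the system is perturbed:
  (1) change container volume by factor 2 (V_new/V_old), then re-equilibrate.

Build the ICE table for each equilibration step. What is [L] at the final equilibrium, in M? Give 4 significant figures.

[L]_eq = 0.8417 M

Q₀ = 9.7916e+04 vs Keq = 6.4820e-06 ⇒ Q>K, reverse
Step 1:
                   D          L          C
  I          0.07602    0.06806      1.619
  C            1.612      1.612     -1.612
  E            1.688       1.68   0.007218
  solve Keq expr → x = -0.8059; check Q = 6.4820e-06
Then change container volume by factor 2 (V_new/V_old).
Step 2:
                   D          L          C
  I           0.8439     0.8399   0.003609
  C         0.001797   0.001797  -0.001797
  E           0.8457     0.8417   0.001812
  solve Keq expr → x = -8.9845e-04; check Q = 6.4820e-06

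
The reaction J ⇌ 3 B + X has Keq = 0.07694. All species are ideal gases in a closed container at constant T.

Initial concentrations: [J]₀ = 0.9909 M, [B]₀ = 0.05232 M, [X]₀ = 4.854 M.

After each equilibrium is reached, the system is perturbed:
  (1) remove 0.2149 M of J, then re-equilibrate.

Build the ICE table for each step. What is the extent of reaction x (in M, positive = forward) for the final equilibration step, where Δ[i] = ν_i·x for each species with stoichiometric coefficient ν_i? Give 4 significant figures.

x = -0.006579 M

Q₀ = 7.0157e-04 vs Keq = 0.07694 ⇒ Q<K, forward
Step 1:
                   J          B          X
  I           0.9909    0.05232      4.854
  C         -0.06385     0.1916    0.06385
  E            0.927     0.2439      4.918
  solve Keq expr → x = 0.06385; check Q = 0.07694
Then remove 0.2149 M of J.
Step 2:
                   J          B          X
  I           0.7121     0.2439      4.918
  C         0.006579   -0.01974  -0.006579
  E           0.7187     0.2241      4.911
  solve Keq expr → x = -0.006579; check Q = 0.07694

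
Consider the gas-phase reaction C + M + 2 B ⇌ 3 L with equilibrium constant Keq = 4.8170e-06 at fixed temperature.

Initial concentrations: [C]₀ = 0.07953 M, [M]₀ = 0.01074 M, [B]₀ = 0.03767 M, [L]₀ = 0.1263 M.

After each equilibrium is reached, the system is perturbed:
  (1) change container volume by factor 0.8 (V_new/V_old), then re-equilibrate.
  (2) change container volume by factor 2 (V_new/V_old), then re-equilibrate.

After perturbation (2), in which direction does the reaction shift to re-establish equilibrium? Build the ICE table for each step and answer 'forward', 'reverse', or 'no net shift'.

Q₀ = 1662 vs Keq = 4.8170e-06 ⇒ Q>K, reverse
Step 1:
                    C           M           B           L
  I           0.07953     0.01074     0.03767      0.1263
  C           0.04184     0.04184     0.08369     -0.1255
  E            0.1214     0.05258      0.1214  7.6789e-04
  solve Keq expr → x = -0.04184; check Q = 4.8170e-06
Then change container volume by factor 0.8 (V_new/V_old).
Step 2:
                    C           M           B           L
  I            0.1517     0.06573      0.1517  9.5986e-04
  C       -2.4570e-05 -2.4570e-05 -4.9139e-05  7.3709e-05
  E            0.1517     0.06571      0.1516    0.001034
  solve Keq expr → x = 2.4570e-05; check Q = 4.8170e-06
Then change container volume by factor 2 (V_new/V_old).
Step 3:
                    C           M           B           L
  I           0.07585     0.03285     0.07582  5.1678e-04
  C        3.5382e-05  3.5382e-05  7.0764e-05 -1.0615e-04
  E           0.07588     0.03289     0.07589  4.1064e-04
  solve Keq expr → x = -3.5382e-05; check Q = 4.8170e-06

Direction: reverse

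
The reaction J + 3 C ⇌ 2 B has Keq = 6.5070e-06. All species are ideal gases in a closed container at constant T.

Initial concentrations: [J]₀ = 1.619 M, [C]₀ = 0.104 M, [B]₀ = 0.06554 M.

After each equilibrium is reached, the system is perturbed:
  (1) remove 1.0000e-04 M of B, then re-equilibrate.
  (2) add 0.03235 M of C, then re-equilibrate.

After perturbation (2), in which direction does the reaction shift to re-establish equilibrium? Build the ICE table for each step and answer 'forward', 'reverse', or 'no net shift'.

Direction: forward

Q₀ = 2.359 vs Keq = 6.5070e-06 ⇒ Q>K, reverse
Step 1:
                    J           C           B
  Initial       1.619       0.104     0.06554
  Change      0.03262     0.09786    -0.06524
  Equil         1.652      0.2019  2.9733e-04
  solve Keq expr → x = -0.03262; check Q = 6.5070e-06
Then remove 1.0000e-04 M of B.
Step 2:
                    J           C           B
  Initial       1.652      0.2019  1.9733e-04
  Change  -4.9833e-05 -1.4950e-04  9.9665e-05
  Equil         1.652      0.2017  2.9699e-04
  solve Keq expr → x = 4.9833e-05; check Q = 6.5070e-06
Then add 0.03235 M of C.
Step 3:
                    J           C           B
  Initial       1.652      0.2341  2.9699e-04
  Change  -3.6985e-05 -1.1095e-04  7.3969e-05
  Equil         1.652       0.234  3.7096e-04
  solve Keq expr → x = 3.6985e-05; check Q = 6.5070e-06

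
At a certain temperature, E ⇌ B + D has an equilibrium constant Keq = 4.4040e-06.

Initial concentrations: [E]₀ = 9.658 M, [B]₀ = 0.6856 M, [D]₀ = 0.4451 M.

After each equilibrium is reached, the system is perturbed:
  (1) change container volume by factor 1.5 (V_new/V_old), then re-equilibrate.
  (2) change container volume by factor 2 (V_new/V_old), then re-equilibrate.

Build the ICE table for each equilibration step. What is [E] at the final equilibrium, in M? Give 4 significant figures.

Q₀ = 0.0316 vs Keq = 4.4040e-06 ⇒ Q>K, reverse
Step 1:
                   E          B          D
  I            9.658     0.6856     0.4451
  C           0.4449    -0.4449    -0.4449
  E             10.1     0.2407 1.8486e-04
  solve Keq expr → x = -0.4449; check Q = 4.4040e-06
Then change container volume by factor 1.5 (V_new/V_old).
Step 2:
                   E          B          D
  I            6.735     0.1605 1.2324e-04
  C       -6.1548e-05 6.1548e-05 6.1548e-05
  E            6.735     0.1605 1.8479e-04
  solve Keq expr → x = 6.1548e-05; check Q = 4.4040e-06
Then change container volume by factor 2 (V_new/V_old).
Step 3:
                   E          B          D
  I            3.368    0.08026 9.2394e-05
  C       -9.2177e-05 9.2177e-05 9.2177e-05
  E            3.368    0.08035 1.8457e-04
  solve Keq expr → x = 9.2177e-05; check Q = 4.4040e-06

[E]_eq = 3.368 M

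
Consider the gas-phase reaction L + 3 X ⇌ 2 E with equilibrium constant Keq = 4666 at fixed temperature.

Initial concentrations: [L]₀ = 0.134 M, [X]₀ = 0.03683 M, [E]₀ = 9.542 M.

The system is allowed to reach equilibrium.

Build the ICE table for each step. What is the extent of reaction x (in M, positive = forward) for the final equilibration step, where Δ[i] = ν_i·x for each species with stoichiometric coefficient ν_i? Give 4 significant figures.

Q₀ = 1.3601e+07 vs Keq = 4666 ⇒ Q>K, reverse
Step 1:
                   L          X          E
  I            0.134    0.03683      9.542
  C           0.1259     0.3776    -0.2517
  E           0.2599     0.4144       9.29
  solve Keq expr → x = -0.1259; check Q = 4666

x = -0.1259 M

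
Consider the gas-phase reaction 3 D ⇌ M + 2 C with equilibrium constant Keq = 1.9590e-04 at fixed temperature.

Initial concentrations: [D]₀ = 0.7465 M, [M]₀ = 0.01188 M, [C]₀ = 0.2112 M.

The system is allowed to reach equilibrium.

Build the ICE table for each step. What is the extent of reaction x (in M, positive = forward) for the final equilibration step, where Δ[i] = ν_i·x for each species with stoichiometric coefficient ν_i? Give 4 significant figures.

x = -0.009418 M

Q₀ = 0.001274 vs Keq = 1.9590e-04 ⇒ Q>K, reverse
Step 1:
                   D          M          C
  I           0.7465    0.01188     0.2112
  C          0.02825  -0.009418   -0.01884
  E           0.7748   0.002462     0.1924
  solve Keq expr → x = -0.009418; check Q = 1.9590e-04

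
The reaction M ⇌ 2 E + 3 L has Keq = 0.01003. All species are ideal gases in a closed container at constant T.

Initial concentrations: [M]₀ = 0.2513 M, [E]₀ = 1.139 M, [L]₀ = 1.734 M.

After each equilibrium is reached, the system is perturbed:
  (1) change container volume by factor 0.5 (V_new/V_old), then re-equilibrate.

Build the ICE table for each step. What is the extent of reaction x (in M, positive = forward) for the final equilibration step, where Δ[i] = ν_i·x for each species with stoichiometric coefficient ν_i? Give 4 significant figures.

Q₀ = 26.92 vs Keq = 0.01003 ⇒ Q>K, reverse
Step 1:
                  M         E         L
  I          0.2513     1.139     1.734
  C          0.4299   -0.8598     -1.29
  E          0.6812    0.2792    0.4442
  solve Keq expr → x = -0.4299; check Q = 0.01003
Then change container volume by factor 0.5 (V_new/V_old).
Step 2:
                  M         E         L
  I           1.362    0.5583    0.8885
  C          0.1202   -0.2404   -0.3606
  E           1.483    0.3179    0.5279
  solve Keq expr → x = -0.1202; check Q = 0.01003

x = -0.1202 M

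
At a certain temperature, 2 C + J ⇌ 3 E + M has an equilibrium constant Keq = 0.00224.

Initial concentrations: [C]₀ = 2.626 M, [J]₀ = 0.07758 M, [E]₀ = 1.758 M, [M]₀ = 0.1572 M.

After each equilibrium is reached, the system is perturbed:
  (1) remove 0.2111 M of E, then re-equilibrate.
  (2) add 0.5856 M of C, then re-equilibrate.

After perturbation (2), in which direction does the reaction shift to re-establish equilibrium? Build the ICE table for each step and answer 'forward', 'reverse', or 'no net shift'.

Q₀ = 1.597 vs Keq = 0.00224 ⇒ Q>K, reverse
Step 1:
                   C          J          E          M
  init         2.626    0.07758      1.758     0.1572
  Δ           0.3102     0.1551    -0.4654    -0.1551
  eq           2.936     0.2327      1.293   0.002081
  solve Keq expr → x = -0.1551; check Q = 0.00224
Then remove 0.2111 M of E.
Step 2:
                   C          J          E          M
  init         2.936     0.2327      1.082   0.002081
  Δ        -0.002805  -0.001403   0.004208   0.001403
  eq           2.933     0.2313      1.086   0.003483
  solve Keq expr → x = 0.001403; check Q = 0.00224
Then add 0.5856 M of C.
Step 3:
                   C          J          E          M
  init         3.519     0.2313      1.086   0.003483
  Δ        -0.002864  -0.001432   0.004295   0.001432
  eq           3.516     0.2299       1.09   0.004915
  solve Keq expr → x = 0.001432; check Q = 0.00224

Direction: forward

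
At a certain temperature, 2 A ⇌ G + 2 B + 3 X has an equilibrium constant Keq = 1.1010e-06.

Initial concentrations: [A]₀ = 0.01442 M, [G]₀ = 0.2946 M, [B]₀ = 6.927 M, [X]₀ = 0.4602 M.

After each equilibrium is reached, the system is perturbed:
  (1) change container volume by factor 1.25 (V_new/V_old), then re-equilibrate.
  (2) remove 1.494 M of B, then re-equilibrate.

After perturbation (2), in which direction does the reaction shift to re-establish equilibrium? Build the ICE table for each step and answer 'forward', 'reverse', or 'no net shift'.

Q₀ = 6626 vs Keq = 1.1010e-06 ⇒ Q>K, reverse
Step 1:
                    A           G           B           X
  Initial     0.01442      0.2946       6.927      0.4602
  Change       0.3051     -0.1525     -0.3051     -0.4576
  Equil        0.3195      0.1421       6.622    0.002623
  solve Keq expr → x = -0.1525; check Q = 1.1010e-06
Then change container volume by factor 1.25 (V_new/V_old).
Step 2:
                    A           G           B           X
  Initial      0.2556      0.1137       5.298    0.002098
  Change  -4.8087e-04  2.4044e-04  4.8087e-04  7.2131e-04
  Equil        0.2551      0.1139       5.298    0.002819
  solve Keq expr → x = 2.4044e-04; check Q = 1.1010e-06
Then remove 1.494 M of B.
Step 3:
                    A           G           B           X
  Initial      0.2551      0.1139       3.804    0.002819
  Change  -4.5992e-04  2.2996e-04  4.5992e-04  6.8989e-04
  Equil        0.2546      0.1141       3.804    0.003509
  solve Keq expr → x = 2.2996e-04; check Q = 1.1010e-06

Direction: forward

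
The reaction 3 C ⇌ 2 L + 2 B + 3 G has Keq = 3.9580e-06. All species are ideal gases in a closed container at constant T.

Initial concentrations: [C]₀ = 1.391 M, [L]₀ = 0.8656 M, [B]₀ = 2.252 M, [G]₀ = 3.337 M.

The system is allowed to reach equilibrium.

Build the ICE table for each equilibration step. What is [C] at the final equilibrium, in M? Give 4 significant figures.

Q₀ = 52.46 vs Keq = 3.9580e-06 ⇒ Q>K, reverse
Step 1:
                    C           L           B           G
  init          1.391      0.8656       2.252       3.337
  Δ             1.295     -0.8634     -0.8634      -1.295
  eq            2.686    0.002162       1.389       2.042
  solve Keq expr → x = -0.4317; check Q = 3.9580e-06

[C]_eq = 2.686 M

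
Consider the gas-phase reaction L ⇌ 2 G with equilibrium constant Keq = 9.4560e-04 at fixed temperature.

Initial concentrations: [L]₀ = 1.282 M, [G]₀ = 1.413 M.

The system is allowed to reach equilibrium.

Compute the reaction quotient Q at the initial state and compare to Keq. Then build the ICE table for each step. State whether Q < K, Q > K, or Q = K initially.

Q₀ = 1.557; Q > K (proceeds reverse)

Q₀ = 1.557 vs Keq = 9.4560e-04 ⇒ Q>K, reverse
Step 1:
                    L           G
  Initial       1.282       1.413
  Change       0.6849       -1.37
  Equil         1.967     0.04313
  solve Keq expr → x = -0.6849; check Q = 9.4560e-04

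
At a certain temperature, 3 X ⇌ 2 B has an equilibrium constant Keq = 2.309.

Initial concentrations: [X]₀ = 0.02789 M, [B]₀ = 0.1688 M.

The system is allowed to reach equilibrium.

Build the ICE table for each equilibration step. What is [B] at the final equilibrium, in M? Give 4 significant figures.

Q₀ = 1313 vs Keq = 2.309 ⇒ Q>K, reverse
Step 1:
                    X           B
  Initial     0.02789      0.1688
  Change       0.1215    -0.08103
  Equil        0.1494     0.08777
  solve Keq expr → x = -0.04051; check Q = 2.309

[B]_eq = 0.08777 M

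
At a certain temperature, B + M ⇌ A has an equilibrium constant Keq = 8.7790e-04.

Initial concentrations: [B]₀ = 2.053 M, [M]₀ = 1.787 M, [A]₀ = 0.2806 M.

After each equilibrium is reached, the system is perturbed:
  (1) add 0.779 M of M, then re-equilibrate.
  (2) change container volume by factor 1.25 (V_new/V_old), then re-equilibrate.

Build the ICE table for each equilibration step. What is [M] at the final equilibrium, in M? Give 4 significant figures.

Q₀ = 0.07648 vs Keq = 8.7790e-04 ⇒ Q>K, reverse
Step 1:
                   B          M          A
  I            2.053      1.787     0.2806
  C           0.2764     0.2764    -0.2764
  E            2.329      2.063    0.00422
  solve Keq expr → x = -0.2764; check Q = 8.7790e-04
Then add 0.779 M of M.
Step 2:
                   B          M          A
  I            2.329      2.842    0.00422
  C        -0.001586  -0.001586   0.001586
  E            2.328      2.841   0.005805
  solve Keq expr → x = 0.001586; check Q = 8.7790e-04
Then change container volume by factor 1.25 (V_new/V_old).
Step 3:
                   B          M          A
  I            1.862      2.273   0.004644
  C       9.2550e-04 9.2550e-04 -9.2550e-04
  E            1.863      2.274   0.003719
  solve Keq expr → x = -9.2550e-04; check Q = 8.7790e-04

[M]_eq = 2.274 M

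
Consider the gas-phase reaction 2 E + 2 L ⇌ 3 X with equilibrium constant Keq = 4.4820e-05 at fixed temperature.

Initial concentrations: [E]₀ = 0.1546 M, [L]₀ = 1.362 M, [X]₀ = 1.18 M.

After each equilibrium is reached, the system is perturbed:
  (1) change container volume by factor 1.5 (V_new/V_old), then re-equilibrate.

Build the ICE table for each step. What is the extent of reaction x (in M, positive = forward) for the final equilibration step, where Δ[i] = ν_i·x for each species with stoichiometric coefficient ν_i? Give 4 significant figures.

Q₀ = 37.06 vs Keq = 4.4820e-05 ⇒ Q>K, reverse
Step 1:
                  E         L         X
  Initial    0.1546     1.362      1.18
  Change     0.7502    0.7502    -1.125
  Equil      0.9048     2.112    0.0547
  solve Keq expr → x = -0.3751; check Q = 4.4820e-05
Then change container volume by factor 1.5 (V_new/V_old).
Step 2:
                  E         L         X
  Initial    0.6032     1.408   0.03647
  Change   0.002974  0.002974 -0.004461
  Equil      0.6062     1.411   0.03201
  solve Keq expr → x = -0.001487; check Q = 4.4820e-05

x = -0.001487 M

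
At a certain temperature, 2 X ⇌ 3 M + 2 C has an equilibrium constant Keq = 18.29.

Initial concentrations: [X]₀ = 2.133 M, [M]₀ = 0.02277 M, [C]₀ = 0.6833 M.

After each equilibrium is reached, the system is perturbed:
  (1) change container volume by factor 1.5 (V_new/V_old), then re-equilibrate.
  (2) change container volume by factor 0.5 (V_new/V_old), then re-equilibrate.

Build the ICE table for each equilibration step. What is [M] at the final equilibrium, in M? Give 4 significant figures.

[M]_eq = 2.027 M

Q₀ = 1.2115e-06 vs Keq = 18.29 ⇒ Q<K, forward
Step 1:
                   X          M          C
  init         2.133    0.02277     0.6833
  Δ           -1.147      1.721      1.147
  eq          0.9857      1.744      1.831
  solve Keq expr → x = 0.5737; check Q = 18.29
Then change container volume by factor 1.5 (V_new/V_old).
Step 2:
                   X          M          C
  init        0.6571      1.163       1.22
  Δ          -0.1425     0.2138     0.1425
  eq          0.5146      1.376      1.363
  solve Keq expr → x = 0.07127; check Q = 18.29
Then change container volume by factor 0.5 (V_new/V_old).
Step 3:
                   X          M          C
  init         1.029      2.753      2.726
  Δ           0.4838    -0.7257    -0.4838
  eq           1.513      2.027      2.242
  solve Keq expr → x = -0.2419; check Q = 18.29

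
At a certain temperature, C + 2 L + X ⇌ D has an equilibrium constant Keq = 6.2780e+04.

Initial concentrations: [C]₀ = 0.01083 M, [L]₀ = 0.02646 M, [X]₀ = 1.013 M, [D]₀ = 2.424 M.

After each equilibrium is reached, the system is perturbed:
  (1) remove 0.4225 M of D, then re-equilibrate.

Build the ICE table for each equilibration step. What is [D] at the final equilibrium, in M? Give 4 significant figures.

Q₀ = 3.1558e+05 vs Keq = 6.2780e+04 ⇒ Q>K, reverse
Step 1:
                    C           L           X           D
  init        0.01083     0.02646       1.013       2.424
  Δ          0.008716     0.01743    0.008716   -0.008716
  eq          0.01955     0.04389       1.022       2.415
  solve Keq expr → x = -0.008716; check Q = 6.2780e+04
Then remove 0.4225 M of D.
Step 2:
                    C           L           X           D
  init        0.01955     0.04389       1.022       1.993
  Δ         -0.001296   -0.002592   -0.001296    0.001296
  eq          0.01825      0.0413        1.02       1.994
  solve Keq expr → x = 0.001296; check Q = 6.2780e+04

[D]_eq = 1.994 M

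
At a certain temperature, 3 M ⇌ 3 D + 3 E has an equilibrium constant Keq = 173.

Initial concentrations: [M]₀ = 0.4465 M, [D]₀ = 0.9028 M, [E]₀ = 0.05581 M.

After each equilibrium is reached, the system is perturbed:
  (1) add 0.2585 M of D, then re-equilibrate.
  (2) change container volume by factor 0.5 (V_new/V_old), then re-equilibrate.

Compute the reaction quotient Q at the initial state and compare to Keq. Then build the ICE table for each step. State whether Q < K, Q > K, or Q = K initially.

Q₀ = 0.001437 vs Keq = 173 ⇒ Q<K, forward
Step 1:
                  M         D         E
  I          0.4465    0.9028   0.05581
  C         -0.3541    0.3541    0.3541
  E         0.09245     1.257    0.4099
  solve Keq expr → x = 0.118; check Q = 173
Then add 0.2585 M of D.
Step 2:
                  M         D         E
  I         0.09245     1.515    0.4099
  C         0.01416  -0.01416  -0.01416
  E          0.1066     1.501    0.3957
  solve Keq expr → x = -0.004719; check Q = 173
Then change container volume by factor 0.5 (V_new/V_old).
Step 3:
                  M         D         E
  I          0.2132     3.002    0.7914
  C          0.1286   -0.1286   -0.1286
  E          0.3418     2.874    0.6628
  solve Keq expr → x = -0.04287; check Q = 173

Q₀ = 0.001437; Q < K (proceeds forward)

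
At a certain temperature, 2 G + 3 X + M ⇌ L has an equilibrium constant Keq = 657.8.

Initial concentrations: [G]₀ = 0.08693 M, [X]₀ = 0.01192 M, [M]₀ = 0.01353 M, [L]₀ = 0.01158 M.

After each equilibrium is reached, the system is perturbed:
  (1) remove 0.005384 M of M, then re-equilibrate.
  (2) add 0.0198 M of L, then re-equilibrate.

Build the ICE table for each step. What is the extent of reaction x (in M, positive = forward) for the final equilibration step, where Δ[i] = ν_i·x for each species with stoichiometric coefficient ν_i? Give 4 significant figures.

x = -0.01918 M

Q₀ = 6.6872e+07 vs Keq = 657.8 ⇒ Q>K, reverse
Step 1:
                    G           X           M           L
  I           0.08693     0.01192     0.01353     0.01158
  C           0.02312     0.03468     0.01156    -0.01156
  E              0.11      0.0466     0.02509  2.0226e-05
  solve Keq expr → x = -0.01156; check Q = 657.8
Then remove 0.005384 M of M.
Step 2:
                    G           X           M           L
  I              0.11      0.0466     0.01971  2.0226e-05
  C        8.6420e-06  1.2963e-05  4.3210e-06 -4.3210e-06
  E            0.1101     0.04661     0.01971  1.5905e-05
  solve Keq expr → x = -4.3210e-06; check Q = 657.8
Then add 0.0198 M of L.
Step 3:
                    G           X           M           L
  I            0.1101     0.04661     0.01971     0.01982
  C           0.03836     0.05754     0.01918    -0.01918
  E            0.1484      0.1042     0.03889  6.3661e-04
  solve Keq expr → x = -0.01918; check Q = 657.8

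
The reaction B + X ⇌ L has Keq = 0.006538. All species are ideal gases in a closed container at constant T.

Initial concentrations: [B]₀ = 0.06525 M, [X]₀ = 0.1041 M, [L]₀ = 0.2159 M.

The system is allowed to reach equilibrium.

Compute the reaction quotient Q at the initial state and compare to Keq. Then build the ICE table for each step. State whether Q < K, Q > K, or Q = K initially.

Q₀ = 31.78; Q > K (proceeds reverse)

Q₀ = 31.78 vs Keq = 0.006538 ⇒ Q>K, reverse
Step 1:
                    B           X           L
  init        0.06525      0.1041      0.2159
  Δ            0.2153      0.2153     -0.2153
  eq           0.2806      0.3194  5.8591e-04
  solve Keq expr → x = -0.2153; check Q = 0.006538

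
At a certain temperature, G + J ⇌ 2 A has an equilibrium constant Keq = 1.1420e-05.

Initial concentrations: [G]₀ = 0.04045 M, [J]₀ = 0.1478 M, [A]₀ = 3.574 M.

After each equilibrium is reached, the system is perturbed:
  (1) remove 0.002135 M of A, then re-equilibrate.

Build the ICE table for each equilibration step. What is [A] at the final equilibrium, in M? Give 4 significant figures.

[A]_eq = 0.00634 M

Q₀ = 2137 vs Keq = 1.1420e-05 ⇒ Q>K, reverse
Step 1:
                  G         J         A
  I         0.04045    0.1478     3.574
  C           1.784     1.784    -3.568
  E           1.824     1.932  0.006344
  solve Keq expr → x = -1.784; check Q = 1.1420e-05
Then remove 0.002135 M of A.
Step 2:
                  G         J         A
  I           1.824     1.932  0.004209
  C       -0.001066 -0.001066  0.002131
  E           1.823     1.931   0.00634
  solve Keq expr → x = 0.001066; check Q = 1.1420e-05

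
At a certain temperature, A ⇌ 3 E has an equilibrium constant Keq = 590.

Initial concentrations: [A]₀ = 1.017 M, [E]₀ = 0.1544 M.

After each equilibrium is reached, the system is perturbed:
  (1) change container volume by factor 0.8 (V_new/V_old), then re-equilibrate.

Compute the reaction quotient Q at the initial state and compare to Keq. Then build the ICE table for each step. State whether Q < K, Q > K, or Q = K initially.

Q₀ = 0.003619; Q < K (proceeds forward)

Q₀ = 0.003619 vs Keq = 590 ⇒ Q<K, forward
Step 1:
                    A           E
  I             1.017      0.1544
  C           -0.9684       2.905
  E           0.04855        3.06
  solve Keq expr → x = 0.9684; check Q = 590
Then change container volume by factor 0.8 (V_new/V_old).
Step 2:
                    A           E
  I           0.06069       3.825
  C           0.02802    -0.08406
  E           0.08871       3.741
  solve Keq expr → x = -0.02802; check Q = 590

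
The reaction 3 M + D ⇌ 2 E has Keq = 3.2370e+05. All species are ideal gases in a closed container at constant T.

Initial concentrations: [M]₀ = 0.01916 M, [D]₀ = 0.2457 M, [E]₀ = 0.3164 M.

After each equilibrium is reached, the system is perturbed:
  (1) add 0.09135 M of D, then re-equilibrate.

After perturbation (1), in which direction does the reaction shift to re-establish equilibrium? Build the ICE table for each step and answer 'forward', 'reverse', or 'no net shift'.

Q₀ = 5.7927e+04 vs Keq = 3.2370e+05 ⇒ Q<K, forward
Step 1:
                  M         D         E
  init      0.01916    0.2457    0.3164
  Δ       -0.008198 -0.002733  0.005465
  eq        0.01096     0.243    0.3219
  solve Keq expr → x = 0.002733; check Q = 3.2370e+05
Then add 0.09135 M of D.
Step 2:
                  M         D         E
  init      0.01096    0.3343    0.3219
  Δ       -0.001088 -3.6265e-04 7.2530e-04
  eq       0.009874     0.334    0.3226
  solve Keq expr → x = 3.6265e-04; check Q = 3.2370e+05

Direction: forward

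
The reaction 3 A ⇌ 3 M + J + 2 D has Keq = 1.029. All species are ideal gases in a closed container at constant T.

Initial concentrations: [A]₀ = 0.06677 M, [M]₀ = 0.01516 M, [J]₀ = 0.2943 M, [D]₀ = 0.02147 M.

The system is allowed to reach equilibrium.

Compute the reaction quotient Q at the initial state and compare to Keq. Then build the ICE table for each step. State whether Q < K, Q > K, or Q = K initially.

Q₀ = 1.5878e-06 vs Keq = 1.029 ⇒ Q<K, forward
Step 1:
                    A           M           J           D
  init        0.06677     0.01516      0.2943     0.02147
  Δ          -0.05904     0.05904     0.01968     0.03936
  eq         0.007727      0.0742       0.314     0.06083
  solve Keq expr → x = 0.01968; check Q = 1.029

Q₀ = 1.5878e-06; Q < K (proceeds forward)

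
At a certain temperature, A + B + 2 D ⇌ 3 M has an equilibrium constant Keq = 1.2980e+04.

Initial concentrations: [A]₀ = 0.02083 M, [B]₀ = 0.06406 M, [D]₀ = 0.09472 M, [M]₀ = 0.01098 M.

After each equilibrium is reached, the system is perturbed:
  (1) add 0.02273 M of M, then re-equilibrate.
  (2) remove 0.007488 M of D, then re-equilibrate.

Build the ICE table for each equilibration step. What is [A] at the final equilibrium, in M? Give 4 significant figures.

[A]_eq = 6.6679e-04 M

Q₀ = 0.1106 vs Keq = 1.2980e+04 ⇒ Q<K, forward
Step 1:
                    A           B           D           M
  init        0.02083     0.06406     0.09472     0.01098
  Δ          -0.02059    -0.02059    -0.04118     0.06178
  eq       2.3815e-04     0.04347     0.05354     0.07276
  solve Keq expr → x = 0.02059; check Q = 1.2980e+04
Then add 0.02273 M of M.
Step 2:
                    A           B           D           M
  init     2.3815e-04     0.04347     0.05354     0.09549
  Δ        2.7275e-04  2.7275e-04  5.4549e-04 -8.1824e-04
  eq       5.1090e-04     0.04374     0.05408     0.09467
  solve Keq expr → x = -2.7275e-04; check Q = 1.2980e+04
Then remove 0.007488 M of D.
Step 3:
                    A           B           D           M
  init     5.1090e-04     0.04374     0.04659     0.09467
  Δ        1.5589e-04  1.5589e-04  3.1179e-04 -4.6768e-04
  eq       6.6679e-04      0.0439     0.04691      0.0942
  solve Keq expr → x = -1.5589e-04; check Q = 1.2980e+04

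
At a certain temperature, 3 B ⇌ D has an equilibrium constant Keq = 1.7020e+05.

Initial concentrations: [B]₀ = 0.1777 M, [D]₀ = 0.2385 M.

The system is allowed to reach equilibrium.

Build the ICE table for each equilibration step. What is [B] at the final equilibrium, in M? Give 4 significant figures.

[B]_eq = 0.01199 M

Q₀ = 42.5 vs Keq = 1.7020e+05 ⇒ Q<K, forward
Step 1:
                    B           D
  I            0.1777      0.2385
  C           -0.1657     0.05524
  E           0.01199      0.2937
  solve Keq expr → x = 0.05524; check Q = 1.7020e+05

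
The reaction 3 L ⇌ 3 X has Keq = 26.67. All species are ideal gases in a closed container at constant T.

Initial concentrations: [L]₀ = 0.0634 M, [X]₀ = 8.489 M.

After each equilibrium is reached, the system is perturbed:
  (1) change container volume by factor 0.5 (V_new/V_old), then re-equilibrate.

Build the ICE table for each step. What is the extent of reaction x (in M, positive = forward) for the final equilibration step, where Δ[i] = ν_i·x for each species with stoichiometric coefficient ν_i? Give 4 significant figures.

x = 0 M

Q₀ = 2.4005e+06 vs Keq = 26.67 ⇒ Q>K, reverse
Step 1:
                   L          X
  Initial     0.0634      8.489
  Change       2.081     -2.081
  Equil        2.145      6.408
  solve Keq expr → x = -0.6938; check Q = 26.67
Then change container volume by factor 0.5 (V_new/V_old).
Step 2:
                   L          X
  Initial      4.289      12.82
  Change           0          0
  Equil        4.289      12.82
  solve Keq expr → x = 0; check Q = 26.67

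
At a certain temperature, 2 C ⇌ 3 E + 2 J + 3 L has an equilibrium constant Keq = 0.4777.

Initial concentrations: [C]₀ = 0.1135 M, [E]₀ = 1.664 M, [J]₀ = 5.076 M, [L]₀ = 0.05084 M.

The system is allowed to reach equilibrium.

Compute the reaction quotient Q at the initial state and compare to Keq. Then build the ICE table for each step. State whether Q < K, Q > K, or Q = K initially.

Q₀ = 1.211; Q > K (proceeds reverse)

Q₀ = 1.211 vs Keq = 0.4777 ⇒ Q>K, reverse
Step 1:
                  C         E         J         L
  Initial    0.1135     1.664     5.076   0.05084
  Change   0.007714  -0.01157 -0.007714  -0.01157
  Equil      0.1212     1.652     5.068   0.03927
  solve Keq expr → x = -0.003857; check Q = 0.4777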